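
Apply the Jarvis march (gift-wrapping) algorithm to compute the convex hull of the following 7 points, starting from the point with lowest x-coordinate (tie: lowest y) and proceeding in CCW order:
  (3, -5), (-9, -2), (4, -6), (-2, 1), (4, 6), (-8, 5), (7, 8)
Hull (CCW) = [(-9, -2), (4, -6), (7, 8), (-8, 5)]

Jarvis march: at each step, from the current hull vertex p, select the next vertex q as the point such that every other point lies strictly to the left of (or on) the directed line p → q. (Equivalently: for every other point r, the cross product (q − p) × (r − p) ≥ 0.)
Starting point (lowest x, tie lowest y): (-9, -2). Wrap until returning to start. Resulting hull: (-9, -2), (4, -6), (7, 8), (-8, 5).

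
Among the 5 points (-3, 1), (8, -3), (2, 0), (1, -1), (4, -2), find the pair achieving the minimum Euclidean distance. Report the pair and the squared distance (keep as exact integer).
Pair = ((2, 0), (1, -1)); squared distance = 2

Compute all C(5, 2) = 10 pairwise squared distances (x_i − x_j)² + (y_i − y_j)². The minimum is 2, attained by the pair ((2, 0), (1, -1)).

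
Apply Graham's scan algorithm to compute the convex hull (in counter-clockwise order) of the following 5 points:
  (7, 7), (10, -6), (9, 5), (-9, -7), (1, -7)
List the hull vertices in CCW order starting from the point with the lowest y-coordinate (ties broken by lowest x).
Hull (CCW) = [(-9, -7), (1, -7), (10, -6), (9, 5), (7, 7)]

Graham scan procedure:
  1. Find the pivot p₀ = point with lowest y (tie → lowest x): (-9, -7).
  2. Sort the remaining points by polar angle around p₀.
  3. Walk through sorted points, maintaining a stack; pop the top while the last three entries make a non-left turn (cross product ≤ 0).
  4. Final stack is the convex hull in CCW order: (-9, -7), (1, -7), (10, -6), (9, 5), (7, 7).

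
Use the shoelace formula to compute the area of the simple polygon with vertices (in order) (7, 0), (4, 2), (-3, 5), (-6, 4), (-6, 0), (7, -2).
Area = 54

Shoelace formula: Area = (1/2) |Σ_i (x_i · y_{i+1} − x_{i+1} · y_i)| (indices mod n). Compute each cross term:
  (7)(2) − (4)(0) = 14
  (4)(5) − (-3)(2) = 26
  (-3)(4) − (-6)(5) = 18
  (-6)(0) − (-6)(4) = 24
  (-6)(-2) − (7)(0) = 12
  (7)(0) − (7)(-2) = 14
Sum = 108, so (signed) Area = 108/2 = 54, |Area| = 54.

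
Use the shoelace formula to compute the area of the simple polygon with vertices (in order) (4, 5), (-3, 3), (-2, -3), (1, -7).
Area = 46

Shoelace formula: Area = (1/2) |Σ_i (x_i · y_{i+1} − x_{i+1} · y_i)| (indices mod n). Compute each cross term:
  (4)(3) − (-3)(5) = 27
  (-3)(-3) − (-2)(3) = 15
  (-2)(-7) − (1)(-3) = 17
  (1)(5) − (4)(-7) = 33
Sum = 92, so (signed) Area = 92/2 = 46, |Area| = 46.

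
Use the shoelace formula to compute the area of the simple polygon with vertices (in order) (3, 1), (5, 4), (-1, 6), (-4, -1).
Area = 65/2

Shoelace formula: Area = (1/2) |Σ_i (x_i · y_{i+1} − x_{i+1} · y_i)| (indices mod n). Compute each cross term:
  (3)(4) − (5)(1) = 7
  (5)(6) − (-1)(4) = 34
  (-1)(-1) − (-4)(6) = 25
  (-4)(1) − (3)(-1) = -1
Sum = 65, so (signed) Area = 65/2 = 65/2, |Area| = 65/2.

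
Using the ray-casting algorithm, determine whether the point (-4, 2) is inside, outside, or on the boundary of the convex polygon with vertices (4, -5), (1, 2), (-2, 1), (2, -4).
The point (-4, 2) lies strictly outside the polygon

Cast a horizontal ray to the right from the query point and count how many polygon edges it crosses (each edge strictly once or zero times, handled with the usual half-open convention). 
Parity of crossings → even ⇒ outside.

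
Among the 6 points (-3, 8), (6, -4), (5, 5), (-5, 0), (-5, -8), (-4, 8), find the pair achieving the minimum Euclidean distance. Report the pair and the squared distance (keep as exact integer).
Pair = ((-3, 8), (-4, 8)); squared distance = 1

Compute all C(6, 2) = 15 pairwise squared distances (x_i − x_j)² + (y_i − y_j)². The minimum is 1, attained by the pair ((-3, 8), (-4, 8)).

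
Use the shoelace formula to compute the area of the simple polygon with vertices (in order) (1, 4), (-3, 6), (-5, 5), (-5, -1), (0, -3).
Area = 81/2

Shoelace formula: Area = (1/2) |Σ_i (x_i · y_{i+1} − x_{i+1} · y_i)| (indices mod n). Compute each cross term:
  (1)(6) − (-3)(4) = 18
  (-3)(5) − (-5)(6) = 15
  (-5)(-1) − (-5)(5) = 30
  (-5)(-3) − (0)(-1) = 15
  (0)(4) − (1)(-3) = 3
Sum = 81, so (signed) Area = 81/2 = 81/2, |Area| = 81/2.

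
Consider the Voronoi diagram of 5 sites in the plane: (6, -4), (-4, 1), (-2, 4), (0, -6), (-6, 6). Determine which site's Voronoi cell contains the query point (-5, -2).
Nearest site = (-4, 1)

The Voronoi cell of site s contains exactly those query points closer to s than to any other site. Compute squared distances from q = (-5, -2) to each site:
  (-4 − -5)² + (1 − -2)² = 10
  (0 − -5)² + (-6 − -2)² = 41
  (-2 − -5)² + (4 − -2)² = 45
  (-6 − -5)² + (6 − -2)² = 65
  (6 − -5)² + (-4 − -2)² = 125
Minimum is attained by (-4, 1), so q lies in its Voronoi cell.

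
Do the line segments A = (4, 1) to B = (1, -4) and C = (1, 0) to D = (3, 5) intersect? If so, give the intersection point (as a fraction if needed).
No (intersection of containing lines falls outside at least one segment)

Parametrize and solve: t = 13/5, s = -12/5. At least one of these is outside [0, 1], so the segments do not intersect.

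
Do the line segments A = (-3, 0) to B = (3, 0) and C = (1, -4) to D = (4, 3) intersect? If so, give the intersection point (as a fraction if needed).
Yes; intersection at (19/7, 0) (t = 20/21 on AB, s = 4/7 on CD)

Parametrize AB as A + t(B − A) = (-3 + 6 t, 0 + 0 t) and CD as C + s(D − C) = (1 + 3 s, -4 + 7 s). Solve the linear system for (t, s). Determinant = -42 ≠ 0, so a unique intersection of the containing lines exists. Solution: t = 20/21, s = 4/7 — both in [0, 1], so the segments cross. Intersection point: (19/7, 0).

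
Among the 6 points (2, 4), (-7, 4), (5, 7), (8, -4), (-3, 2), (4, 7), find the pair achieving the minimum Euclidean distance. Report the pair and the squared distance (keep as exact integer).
Pair = ((5, 7), (4, 7)); squared distance = 1

Compute all C(6, 2) = 15 pairwise squared distances (x_i − x_j)² + (y_i − y_j)². The minimum is 1, attained by the pair ((5, 7), (4, 7)).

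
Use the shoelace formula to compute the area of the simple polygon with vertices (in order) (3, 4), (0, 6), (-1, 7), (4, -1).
Area = 8

Shoelace formula: Area = (1/2) |Σ_i (x_i · y_{i+1} − x_{i+1} · y_i)| (indices mod n). Compute each cross term:
  (3)(6) − (0)(4) = 18
  (0)(7) − (-1)(6) = 6
  (-1)(-1) − (4)(7) = -27
  (4)(4) − (3)(-1) = 19
Sum = 16, so (signed) Area = 16/2 = 8, |Area| = 8.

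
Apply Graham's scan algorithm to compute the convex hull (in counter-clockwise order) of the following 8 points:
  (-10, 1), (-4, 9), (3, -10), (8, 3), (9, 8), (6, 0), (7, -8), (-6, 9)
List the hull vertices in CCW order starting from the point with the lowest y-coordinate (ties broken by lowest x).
Hull (CCW) = [(3, -10), (7, -8), (9, 8), (-4, 9), (-6, 9), (-10, 1)]

Graham scan procedure:
  1. Find the pivot p₀ = point with lowest y (tie → lowest x): (3, -10).
  2. Sort the remaining points by polar angle around p₀.
  3. Walk through sorted points, maintaining a stack; pop the top while the last three entries make a non-left turn (cross product ≤ 0).
  4. Final stack is the convex hull in CCW order: (3, -10), (7, -8), (9, 8), (-4, 9), (-6, 9), (-10, 1).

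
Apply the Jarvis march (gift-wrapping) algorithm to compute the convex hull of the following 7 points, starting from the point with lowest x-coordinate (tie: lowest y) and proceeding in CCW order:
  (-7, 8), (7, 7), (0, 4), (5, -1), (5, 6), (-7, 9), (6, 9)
Hull (CCW) = [(-7, 8), (5, -1), (7, 7), (6, 9), (-7, 9)]

Jarvis march: at each step, from the current hull vertex p, select the next vertex q as the point such that every other point lies strictly to the left of (or on) the directed line p → q. (Equivalently: for every other point r, the cross product (q − p) × (r − p) ≥ 0.)
Starting point (lowest x, tie lowest y): (-7, 8). Wrap until returning to start. Resulting hull: (-7, 8), (5, -1), (7, 7), (6, 9), (-7, 9).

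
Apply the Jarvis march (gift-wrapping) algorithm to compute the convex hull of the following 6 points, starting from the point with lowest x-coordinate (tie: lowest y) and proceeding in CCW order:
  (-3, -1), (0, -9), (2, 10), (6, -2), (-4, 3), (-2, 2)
Hull (CCW) = [(-4, 3), (-3, -1), (0, -9), (6, -2), (2, 10)]

Jarvis march: at each step, from the current hull vertex p, select the next vertex q as the point such that every other point lies strictly to the left of (or on) the directed line p → q. (Equivalently: for every other point r, the cross product (q − p) × (r − p) ≥ 0.)
Starting point (lowest x, tie lowest y): (-4, 3). Wrap until returning to start. Resulting hull: (-4, 3), (-3, -1), (0, -9), (6, -2), (2, 10).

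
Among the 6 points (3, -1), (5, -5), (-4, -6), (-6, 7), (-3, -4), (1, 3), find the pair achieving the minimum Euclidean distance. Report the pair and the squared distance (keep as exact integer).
Pair = ((-4, -6), (-3, -4)); squared distance = 5

Compute all C(6, 2) = 15 pairwise squared distances (x_i − x_j)² + (y_i − y_j)². The minimum is 5, attained by the pair ((-4, -6), (-3, -4)).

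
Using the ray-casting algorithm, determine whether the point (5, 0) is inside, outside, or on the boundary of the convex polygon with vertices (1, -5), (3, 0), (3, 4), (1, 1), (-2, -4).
The point (5, 0) lies strictly outside the polygon

Cast a horizontal ray to the right from the query point and count how many polygon edges it crosses (each edge strictly once or zero times, handled with the usual half-open convention). 
Parity of crossings → even ⇒ outside.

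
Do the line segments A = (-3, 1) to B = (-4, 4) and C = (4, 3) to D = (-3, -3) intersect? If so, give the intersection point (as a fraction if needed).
No (intersection of containing lines falls outside at least one segment)

Parametrize and solve: t = -28/27, s = 23/27. At least one of these is outside [0, 1], so the segments do not intersect.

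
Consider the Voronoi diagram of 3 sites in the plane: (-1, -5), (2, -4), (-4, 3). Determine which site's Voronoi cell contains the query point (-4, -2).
Nearest site = (-1, -5)

The Voronoi cell of site s contains exactly those query points closer to s than to any other site. Compute squared distances from q = (-4, -2) to each site:
  (-1 − -4)² + (-5 − -2)² = 18
  (-4 − -4)² + (3 − -2)² = 25
  (2 − -4)² + (-4 − -2)² = 40
Minimum is attained by (-1, -5), so q lies in its Voronoi cell.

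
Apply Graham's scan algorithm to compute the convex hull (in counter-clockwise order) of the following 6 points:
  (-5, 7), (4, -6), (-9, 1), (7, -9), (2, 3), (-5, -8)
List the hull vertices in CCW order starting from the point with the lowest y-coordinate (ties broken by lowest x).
Hull (CCW) = [(7, -9), (2, 3), (-5, 7), (-9, 1), (-5, -8)]

Graham scan procedure:
  1. Find the pivot p₀ = point with lowest y (tie → lowest x): (7, -9).
  2. Sort the remaining points by polar angle around p₀.
  3. Walk through sorted points, maintaining a stack; pop the top while the last three entries make a non-left turn (cross product ≤ 0).
  4. Final stack is the convex hull in CCW order: (7, -9), (2, 3), (-5, 7), (-9, 1), (-5, -8).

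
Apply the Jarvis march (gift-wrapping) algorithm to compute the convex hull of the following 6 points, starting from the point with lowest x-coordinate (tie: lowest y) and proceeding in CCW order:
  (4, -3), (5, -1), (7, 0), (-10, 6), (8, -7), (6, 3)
Hull (CCW) = [(-10, 6), (8, -7), (7, 0), (6, 3)]

Jarvis march: at each step, from the current hull vertex p, select the next vertex q as the point such that every other point lies strictly to the left of (or on) the directed line p → q. (Equivalently: for every other point r, the cross product (q − p) × (r − p) ≥ 0.)
Starting point (lowest x, tie lowest y): (-10, 6). Wrap until returning to start. Resulting hull: (-10, 6), (8, -7), (7, 0), (6, 3).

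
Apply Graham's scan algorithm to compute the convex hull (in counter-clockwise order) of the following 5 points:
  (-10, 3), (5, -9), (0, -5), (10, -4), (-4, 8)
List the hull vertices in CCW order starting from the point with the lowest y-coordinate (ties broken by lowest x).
Hull (CCW) = [(5, -9), (10, -4), (-4, 8), (-10, 3)]

Graham scan procedure:
  1. Find the pivot p₀ = point with lowest y (tie → lowest x): (5, -9).
  2. Sort the remaining points by polar angle around p₀.
  3. Walk through sorted points, maintaining a stack; pop the top while the last three entries make a non-left turn (cross product ≤ 0).
  4. Final stack is the convex hull in CCW order: (5, -9), (10, -4), (-4, 8), (-10, 3).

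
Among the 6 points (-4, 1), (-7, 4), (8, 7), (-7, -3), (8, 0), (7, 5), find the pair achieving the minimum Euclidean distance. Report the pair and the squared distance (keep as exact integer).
Pair = ((8, 7), (7, 5)); squared distance = 5

Compute all C(6, 2) = 15 pairwise squared distances (x_i − x_j)² + (y_i − y_j)². The minimum is 5, attained by the pair ((8, 7), (7, 5)).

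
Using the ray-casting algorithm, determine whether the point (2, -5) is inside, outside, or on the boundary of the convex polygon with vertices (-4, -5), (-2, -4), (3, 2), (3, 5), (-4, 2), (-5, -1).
The point (2, -5) lies strictly outside the polygon

Cast a horizontal ray to the right from the query point and count how many polygon edges it crosses (each edge strictly once or zero times, handled with the usual half-open convention). 
Parity of crossings → even ⇒ outside.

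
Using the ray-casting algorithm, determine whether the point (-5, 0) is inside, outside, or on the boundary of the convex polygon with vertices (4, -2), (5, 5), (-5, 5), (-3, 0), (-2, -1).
The point (-5, 0) lies strictly outside the polygon

Cast a horizontal ray to the right from the query point and count how many polygon edges it crosses (each edge strictly once or zero times, handled with the usual half-open convention). 
Parity of crossings → even ⇒ outside.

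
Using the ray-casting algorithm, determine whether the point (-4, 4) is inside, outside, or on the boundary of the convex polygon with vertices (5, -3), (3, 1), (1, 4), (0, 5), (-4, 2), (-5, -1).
The point (-4, 4) lies strictly outside the polygon

Cast a horizontal ray to the right from the query point and count how many polygon edges it crosses (each edge strictly once or zero times, handled with the usual half-open convention). 
Parity of crossings → even ⇒ outside.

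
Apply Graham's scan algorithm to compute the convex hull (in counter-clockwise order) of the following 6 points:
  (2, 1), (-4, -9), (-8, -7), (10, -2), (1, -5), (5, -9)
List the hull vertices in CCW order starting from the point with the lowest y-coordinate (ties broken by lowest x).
Hull (CCW) = [(-4, -9), (5, -9), (10, -2), (2, 1), (-8, -7)]

Graham scan procedure:
  1. Find the pivot p₀ = point with lowest y (tie → lowest x): (-4, -9).
  2. Sort the remaining points by polar angle around p₀.
  3. Walk through sorted points, maintaining a stack; pop the top while the last three entries make a non-left turn (cross product ≤ 0).
  4. Final stack is the convex hull in CCW order: (-4, -9), (5, -9), (10, -2), (2, 1), (-8, -7).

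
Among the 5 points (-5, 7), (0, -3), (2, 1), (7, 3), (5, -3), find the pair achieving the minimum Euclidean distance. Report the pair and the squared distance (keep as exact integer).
Pair = ((0, -3), (2, 1)); squared distance = 20

Compute all C(5, 2) = 10 pairwise squared distances (x_i − x_j)² + (y_i − y_j)². The minimum is 20, attained by the pair ((0, -3), (2, 1)).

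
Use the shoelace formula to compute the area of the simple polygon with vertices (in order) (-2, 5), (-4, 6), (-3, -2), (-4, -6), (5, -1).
Area = 101/2

Shoelace formula: Area = (1/2) |Σ_i (x_i · y_{i+1} − x_{i+1} · y_i)| (indices mod n). Compute each cross term:
  (-2)(6) − (-4)(5) = 8
  (-4)(-2) − (-3)(6) = 26
  (-3)(-6) − (-4)(-2) = 10
  (-4)(-1) − (5)(-6) = 34
  (5)(5) − (-2)(-1) = 23
Sum = 101, so (signed) Area = 101/2 = 101/2, |Area| = 101/2.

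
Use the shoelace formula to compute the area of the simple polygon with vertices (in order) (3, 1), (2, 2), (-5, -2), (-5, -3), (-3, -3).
Area = 27/2

Shoelace formula: Area = (1/2) |Σ_i (x_i · y_{i+1} − x_{i+1} · y_i)| (indices mod n). Compute each cross term:
  (3)(2) − (2)(1) = 4
  (2)(-2) − (-5)(2) = 6
  (-5)(-3) − (-5)(-2) = 5
  (-5)(-3) − (-3)(-3) = 6
  (-3)(1) − (3)(-3) = 6
Sum = 27, so (signed) Area = 27/2 = 27/2, |Area| = 27/2.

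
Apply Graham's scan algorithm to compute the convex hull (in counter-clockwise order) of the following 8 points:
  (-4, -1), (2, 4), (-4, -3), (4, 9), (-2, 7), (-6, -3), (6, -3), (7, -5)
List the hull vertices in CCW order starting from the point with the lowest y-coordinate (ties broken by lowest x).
Hull (CCW) = [(7, -5), (4, 9), (-2, 7), (-6, -3)]

Graham scan procedure:
  1. Find the pivot p₀ = point with lowest y (tie → lowest x): (7, -5).
  2. Sort the remaining points by polar angle around p₀.
  3. Walk through sorted points, maintaining a stack; pop the top while the last three entries make a non-left turn (cross product ≤ 0).
  4. Final stack is the convex hull in CCW order: (7, -5), (4, 9), (-2, 7), (-6, -3).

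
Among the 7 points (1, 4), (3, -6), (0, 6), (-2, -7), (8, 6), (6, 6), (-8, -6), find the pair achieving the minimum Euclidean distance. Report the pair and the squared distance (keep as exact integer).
Pair = ((8, 6), (6, 6)); squared distance = 4

Compute all C(7, 2) = 21 pairwise squared distances (x_i − x_j)² + (y_i − y_j)². The minimum is 4, attained by the pair ((8, 6), (6, 6)).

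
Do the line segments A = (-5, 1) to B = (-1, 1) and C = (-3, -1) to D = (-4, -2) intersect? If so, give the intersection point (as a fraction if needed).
No (intersection of containing lines falls outside at least one segment)

Parametrize and solve: t = 1, s = -2. At least one of these is outside [0, 1], so the segments do not intersect.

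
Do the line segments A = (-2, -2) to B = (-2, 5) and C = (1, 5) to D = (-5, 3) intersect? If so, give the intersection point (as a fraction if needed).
Yes; intersection at (-2, 4) (t = 6/7 on AB, s = 1/2 on CD)

Parametrize AB as A + t(B − A) = (-2 + 0 t, -2 + 7 t) and CD as C + s(D − C) = (1 + -6 s, 5 + -2 s). Solve the linear system for (t, s). Determinant = -42 ≠ 0, so a unique intersection of the containing lines exists. Solution: t = 6/7, s = 1/2 — both in [0, 1], so the segments cross. Intersection point: (-2, 4).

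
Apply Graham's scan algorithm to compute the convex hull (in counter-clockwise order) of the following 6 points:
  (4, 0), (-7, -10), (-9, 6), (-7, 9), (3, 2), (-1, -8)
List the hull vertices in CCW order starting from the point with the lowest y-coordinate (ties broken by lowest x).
Hull (CCW) = [(-7, -10), (-1, -8), (4, 0), (3, 2), (-7, 9), (-9, 6)]

Graham scan procedure:
  1. Find the pivot p₀ = point with lowest y (tie → lowest x): (-7, -10).
  2. Sort the remaining points by polar angle around p₀.
  3. Walk through sorted points, maintaining a stack; pop the top while the last three entries make a non-left turn (cross product ≤ 0).
  4. Final stack is the convex hull in CCW order: (-7, -10), (-1, -8), (4, 0), (3, 2), (-7, 9), (-9, 6).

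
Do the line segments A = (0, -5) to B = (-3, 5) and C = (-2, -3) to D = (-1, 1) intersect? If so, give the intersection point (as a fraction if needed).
Yes; intersection at (-15/11, -5/11) (t = 5/11 on AB, s = 7/11 on CD)

Parametrize AB as A + t(B − A) = (0 + -3 t, -5 + 10 t) and CD as C + s(D − C) = (-2 + 1 s, -3 + 4 s). Solve the linear system for (t, s). Determinant = 22 ≠ 0, so a unique intersection of the containing lines exists. Solution: t = 5/11, s = 7/11 — both in [0, 1], so the segments cross. Intersection point: (-15/11, -5/11).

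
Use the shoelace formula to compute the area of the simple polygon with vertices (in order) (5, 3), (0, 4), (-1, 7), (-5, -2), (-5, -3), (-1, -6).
Area = 60

Shoelace formula: Area = (1/2) |Σ_i (x_i · y_{i+1} − x_{i+1} · y_i)| (indices mod n). Compute each cross term:
  (5)(4) − (0)(3) = 20
  (0)(7) − (-1)(4) = 4
  (-1)(-2) − (-5)(7) = 37
  (-5)(-3) − (-5)(-2) = 5
  (-5)(-6) − (-1)(-3) = 27
  (-1)(3) − (5)(-6) = 27
Sum = 120, so (signed) Area = 120/2 = 60, |Area| = 60.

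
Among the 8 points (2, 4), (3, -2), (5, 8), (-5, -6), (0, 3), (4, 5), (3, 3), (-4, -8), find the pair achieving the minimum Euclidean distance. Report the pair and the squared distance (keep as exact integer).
Pair = ((2, 4), (3, 3)); squared distance = 2

Compute all C(8, 2) = 28 pairwise squared distances (x_i − x_j)² + (y_i − y_j)². The minimum is 2, attained by the pair ((2, 4), (3, 3)).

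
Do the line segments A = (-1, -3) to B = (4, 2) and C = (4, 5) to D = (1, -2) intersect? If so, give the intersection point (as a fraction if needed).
Yes; intersection at (7/4, -1/4) (t = 11/20 on AB, s = 3/4 on CD)

Parametrize AB as A + t(B − A) = (-1 + 5 t, -3 + 5 t) and CD as C + s(D − C) = (4 + -3 s, 5 + -7 s). Solve the linear system for (t, s). Determinant = 20 ≠ 0, so a unique intersection of the containing lines exists. Solution: t = 11/20, s = 3/4 — both in [0, 1], so the segments cross. Intersection point: (7/4, -1/4).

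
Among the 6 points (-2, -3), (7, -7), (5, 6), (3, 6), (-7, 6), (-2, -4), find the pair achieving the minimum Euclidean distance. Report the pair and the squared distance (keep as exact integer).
Pair = ((-2, -3), (-2, -4)); squared distance = 1

Compute all C(6, 2) = 15 pairwise squared distances (x_i − x_j)² + (y_i − y_j)². The minimum is 1, attained by the pair ((-2, -3), (-2, -4)).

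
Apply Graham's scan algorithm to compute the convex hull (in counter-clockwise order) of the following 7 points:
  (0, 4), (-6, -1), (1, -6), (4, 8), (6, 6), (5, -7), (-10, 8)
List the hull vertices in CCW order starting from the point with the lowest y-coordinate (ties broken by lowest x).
Hull (CCW) = [(5, -7), (6, 6), (4, 8), (-10, 8), (-6, -1), (1, -6)]

Graham scan procedure:
  1. Find the pivot p₀ = point with lowest y (tie → lowest x): (5, -7).
  2. Sort the remaining points by polar angle around p₀.
  3. Walk through sorted points, maintaining a stack; pop the top while the last three entries make a non-left turn (cross product ≤ 0).
  4. Final stack is the convex hull in CCW order: (5, -7), (6, 6), (4, 8), (-10, 8), (-6, -1), (1, -6).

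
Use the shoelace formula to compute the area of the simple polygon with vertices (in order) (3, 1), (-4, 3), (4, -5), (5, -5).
Area = 23

Shoelace formula: Area = (1/2) |Σ_i (x_i · y_{i+1} − x_{i+1} · y_i)| (indices mod n). Compute each cross term:
  (3)(3) − (-4)(1) = 13
  (-4)(-5) − (4)(3) = 8
  (4)(-5) − (5)(-5) = 5
  (5)(1) − (3)(-5) = 20
Sum = 46, so (signed) Area = 46/2 = 23, |Area| = 23.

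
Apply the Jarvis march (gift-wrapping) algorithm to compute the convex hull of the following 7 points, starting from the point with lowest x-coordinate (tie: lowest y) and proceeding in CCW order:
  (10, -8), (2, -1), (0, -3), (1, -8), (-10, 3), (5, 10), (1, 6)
Hull (CCW) = [(-10, 3), (1, -8), (10, -8), (5, 10)]

Jarvis march: at each step, from the current hull vertex p, select the next vertex q as the point such that every other point lies strictly to the left of (or on) the directed line p → q. (Equivalently: for every other point r, the cross product (q − p) × (r − p) ≥ 0.)
Starting point (lowest x, tie lowest y): (-10, 3). Wrap until returning to start. Resulting hull: (-10, 3), (1, -8), (10, -8), (5, 10).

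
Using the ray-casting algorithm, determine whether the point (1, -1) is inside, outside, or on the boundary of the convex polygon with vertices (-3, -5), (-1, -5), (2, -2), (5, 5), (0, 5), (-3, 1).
The point (1, -1) lies strictly inside the polygon

Cast a horizontal ray to the right from the query point and count how many polygon edges it crosses (each edge strictly once or zero times, handled with the usual half-open convention). 
Parity of crossings → odd ⇒ inside.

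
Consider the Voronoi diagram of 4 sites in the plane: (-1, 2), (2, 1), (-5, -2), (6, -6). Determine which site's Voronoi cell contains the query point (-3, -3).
Nearest site = (-5, -2)

The Voronoi cell of site s contains exactly those query points closer to s than to any other site. Compute squared distances from q = (-3, -3) to each site:
  (-5 − -3)² + (-2 − -3)² = 5
  (-1 − -3)² + (2 − -3)² = 29
  (2 − -3)² + (1 − -3)² = 41
  (6 − -3)² + (-6 − -3)² = 90
Minimum is attained by (-5, -2), so q lies in its Voronoi cell.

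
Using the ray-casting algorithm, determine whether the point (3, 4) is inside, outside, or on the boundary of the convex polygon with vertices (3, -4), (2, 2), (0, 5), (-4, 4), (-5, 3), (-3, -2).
The point (3, 4) lies strictly outside the polygon

Cast a horizontal ray to the right from the query point and count how many polygon edges it crosses (each edge strictly once or zero times, handled with the usual half-open convention). 
Parity of crossings → even ⇒ outside.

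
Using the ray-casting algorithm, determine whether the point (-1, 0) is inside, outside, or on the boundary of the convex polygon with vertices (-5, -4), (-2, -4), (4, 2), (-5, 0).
The point (-1, 0) lies strictly inside the polygon

Cast a horizontal ray to the right from the query point and count how many polygon edges it crosses (each edge strictly once or zero times, handled with the usual half-open convention). 
Parity of crossings → odd ⇒ inside.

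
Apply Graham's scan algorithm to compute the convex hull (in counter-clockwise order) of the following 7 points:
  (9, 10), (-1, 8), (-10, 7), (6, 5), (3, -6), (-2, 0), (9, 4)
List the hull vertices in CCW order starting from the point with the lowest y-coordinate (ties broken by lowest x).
Hull (CCW) = [(3, -6), (9, 4), (9, 10), (-10, 7)]

Graham scan procedure:
  1. Find the pivot p₀ = point with lowest y (tie → lowest x): (3, -6).
  2. Sort the remaining points by polar angle around p₀.
  3. Walk through sorted points, maintaining a stack; pop the top while the last three entries make a non-left turn (cross product ≤ 0).
  4. Final stack is the convex hull in CCW order: (3, -6), (9, 4), (9, 10), (-10, 7).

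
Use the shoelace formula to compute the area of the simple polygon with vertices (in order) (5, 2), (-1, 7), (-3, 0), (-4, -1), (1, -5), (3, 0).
Area = 103/2

Shoelace formula: Area = (1/2) |Σ_i (x_i · y_{i+1} − x_{i+1} · y_i)| (indices mod n). Compute each cross term:
  (5)(7) − (-1)(2) = 37
  (-1)(0) − (-3)(7) = 21
  (-3)(-1) − (-4)(0) = 3
  (-4)(-5) − (1)(-1) = 21
  (1)(0) − (3)(-5) = 15
  (3)(2) − (5)(0) = 6
Sum = 103, so (signed) Area = 103/2 = 103/2, |Area| = 103/2.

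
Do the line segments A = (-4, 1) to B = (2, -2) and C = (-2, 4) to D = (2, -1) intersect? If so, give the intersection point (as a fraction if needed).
No (intersection of containing lines falls outside at least one segment)

Parametrize and solve: t = 11/9, s = 4/3. At least one of these is outside [0, 1], so the segments do not intersect.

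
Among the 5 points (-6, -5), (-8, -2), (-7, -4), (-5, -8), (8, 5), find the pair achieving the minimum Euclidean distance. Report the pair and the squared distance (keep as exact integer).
Pair = ((-6, -5), (-7, -4)); squared distance = 2

Compute all C(5, 2) = 10 pairwise squared distances (x_i − x_j)² + (y_i − y_j)². The minimum is 2, attained by the pair ((-6, -5), (-7, -4)).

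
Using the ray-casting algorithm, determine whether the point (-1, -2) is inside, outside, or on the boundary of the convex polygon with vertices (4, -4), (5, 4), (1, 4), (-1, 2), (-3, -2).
The point (-1, -2) lies strictly inside the polygon

Cast a horizontal ray to the right from the query point and count how many polygon edges it crosses (each edge strictly once or zero times, handled with the usual half-open convention). 
Parity of crossings → odd ⇒ inside.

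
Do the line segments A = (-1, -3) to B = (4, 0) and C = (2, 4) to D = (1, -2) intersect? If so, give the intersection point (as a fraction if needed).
Yes; intersection at (28/27, -16/9) (t = 11/27 on AB, s = 26/27 on CD)

Parametrize AB as A + t(B − A) = (-1 + 5 t, -3 + 3 t) and CD as C + s(D − C) = (2 + -1 s, 4 + -6 s). Solve the linear system for (t, s). Determinant = 27 ≠ 0, so a unique intersection of the containing lines exists. Solution: t = 11/27, s = 26/27 — both in [0, 1], so the segments cross. Intersection point: (28/27, -16/9).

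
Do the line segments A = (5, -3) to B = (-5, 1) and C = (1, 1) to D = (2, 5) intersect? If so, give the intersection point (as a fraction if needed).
No (intersection of containing lines falls outside at least one segment)

Parametrize and solve: t = 5/11, s = -6/11. At least one of these is outside [0, 1], so the segments do not intersect.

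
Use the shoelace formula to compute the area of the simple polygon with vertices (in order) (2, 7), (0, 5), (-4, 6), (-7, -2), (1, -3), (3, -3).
Area = 68

Shoelace formula: Area = (1/2) |Σ_i (x_i · y_{i+1} − x_{i+1} · y_i)| (indices mod n). Compute each cross term:
  (2)(5) − (0)(7) = 10
  (0)(6) − (-4)(5) = 20
  (-4)(-2) − (-7)(6) = 50
  (-7)(-3) − (1)(-2) = 23
  (1)(-3) − (3)(-3) = 6
  (3)(7) − (2)(-3) = 27
Sum = 136, so (signed) Area = 136/2 = 68, |Area| = 68.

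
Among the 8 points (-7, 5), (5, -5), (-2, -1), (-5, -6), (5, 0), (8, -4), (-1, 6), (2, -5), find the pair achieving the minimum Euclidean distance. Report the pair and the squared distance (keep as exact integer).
Pair = ((5, -5), (2, -5)); squared distance = 9

Compute all C(8, 2) = 28 pairwise squared distances (x_i − x_j)² + (y_i − y_j)². The minimum is 9, attained by the pair ((5, -5), (2, -5)).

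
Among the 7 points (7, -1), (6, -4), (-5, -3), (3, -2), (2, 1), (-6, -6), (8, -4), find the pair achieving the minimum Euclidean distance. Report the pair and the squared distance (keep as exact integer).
Pair = ((6, -4), (8, -4)); squared distance = 4

Compute all C(7, 2) = 21 pairwise squared distances (x_i − x_j)² + (y_i − y_j)². The minimum is 4, attained by the pair ((6, -4), (8, -4)).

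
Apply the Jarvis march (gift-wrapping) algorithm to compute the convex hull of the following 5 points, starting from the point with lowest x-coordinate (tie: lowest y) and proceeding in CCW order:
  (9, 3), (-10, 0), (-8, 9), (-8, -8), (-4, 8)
Hull (CCW) = [(-10, 0), (-8, -8), (9, 3), (-4, 8), (-8, 9)]

Jarvis march: at each step, from the current hull vertex p, select the next vertex q as the point such that every other point lies strictly to the left of (or on) the directed line p → q. (Equivalently: for every other point r, the cross product (q − p) × (r − p) ≥ 0.)
Starting point (lowest x, tie lowest y): (-10, 0). Wrap until returning to start. Resulting hull: (-10, 0), (-8, -8), (9, 3), (-4, 8), (-8, 9).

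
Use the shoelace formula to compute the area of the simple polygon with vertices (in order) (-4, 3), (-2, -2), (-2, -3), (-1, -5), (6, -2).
Area = 65/2

Shoelace formula: Area = (1/2) |Σ_i (x_i · y_{i+1} − x_{i+1} · y_i)| (indices mod n). Compute each cross term:
  (-4)(-2) − (-2)(3) = 14
  (-2)(-3) − (-2)(-2) = 2
  (-2)(-5) − (-1)(-3) = 7
  (-1)(-2) − (6)(-5) = 32
  (6)(3) − (-4)(-2) = 10
Sum = 65, so (signed) Area = 65/2 = 65/2, |Area| = 65/2.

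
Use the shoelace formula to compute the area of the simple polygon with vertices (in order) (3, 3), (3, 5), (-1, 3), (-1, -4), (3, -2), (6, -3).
Area = 71/2

Shoelace formula: Area = (1/2) |Σ_i (x_i · y_{i+1} − x_{i+1} · y_i)| (indices mod n). Compute each cross term:
  (3)(5) − (3)(3) = 6
  (3)(3) − (-1)(5) = 14
  (-1)(-4) − (-1)(3) = 7
  (-1)(-2) − (3)(-4) = 14
  (3)(-3) − (6)(-2) = 3
  (6)(3) − (3)(-3) = 27
Sum = 71, so (signed) Area = 71/2 = 71/2, |Area| = 71/2.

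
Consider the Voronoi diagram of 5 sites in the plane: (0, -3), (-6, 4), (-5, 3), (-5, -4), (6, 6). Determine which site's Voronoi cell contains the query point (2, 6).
Nearest site = (6, 6)

The Voronoi cell of site s contains exactly those query points closer to s than to any other site. Compute squared distances from q = (2, 6) to each site:
  (6 − 2)² + (6 − 6)² = 16
  (-5 − 2)² + (3 − 6)² = 58
  (-6 − 2)² + (4 − 6)² = 68
  (0 − 2)² + (-3 − 6)² = 85
  (-5 − 2)² + (-4 − 6)² = 149
Minimum is attained by (6, 6), so q lies in its Voronoi cell.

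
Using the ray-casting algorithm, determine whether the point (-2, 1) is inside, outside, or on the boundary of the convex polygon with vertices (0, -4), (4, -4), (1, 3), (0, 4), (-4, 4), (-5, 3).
The point (-2, 1) lies strictly inside the polygon

Cast a horizontal ray to the right from the query point and count how many polygon edges it crosses (each edge strictly once or zero times, handled with the usual half-open convention). 
Parity of crossings → odd ⇒ inside.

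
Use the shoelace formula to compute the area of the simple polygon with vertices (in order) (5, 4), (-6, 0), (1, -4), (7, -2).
Area = 56

Shoelace formula: Area = (1/2) |Σ_i (x_i · y_{i+1} − x_{i+1} · y_i)| (indices mod n). Compute each cross term:
  (5)(0) − (-6)(4) = 24
  (-6)(-4) − (1)(0) = 24
  (1)(-2) − (7)(-4) = 26
  (7)(4) − (5)(-2) = 38
Sum = 112, so (signed) Area = 112/2 = 56, |Area| = 56.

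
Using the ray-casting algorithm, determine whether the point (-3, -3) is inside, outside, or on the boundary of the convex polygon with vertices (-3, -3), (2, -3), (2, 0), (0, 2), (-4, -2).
The point (-3, -3) lies on the polygon boundary

Boundary check: the query satisfies the collinearity and bounding-box conditions for some polygon edge, so it lies exactly on the boundary.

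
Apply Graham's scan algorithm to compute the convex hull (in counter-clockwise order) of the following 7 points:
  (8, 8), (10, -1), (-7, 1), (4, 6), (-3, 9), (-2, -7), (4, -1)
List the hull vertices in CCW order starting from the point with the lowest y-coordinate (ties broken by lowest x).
Hull (CCW) = [(-2, -7), (10, -1), (8, 8), (-3, 9), (-7, 1)]

Graham scan procedure:
  1. Find the pivot p₀ = point with lowest y (tie → lowest x): (-2, -7).
  2. Sort the remaining points by polar angle around p₀.
  3. Walk through sorted points, maintaining a stack; pop the top while the last three entries make a non-left turn (cross product ≤ 0).
  4. Final stack is the convex hull in CCW order: (-2, -7), (10, -1), (8, 8), (-3, 9), (-7, 1).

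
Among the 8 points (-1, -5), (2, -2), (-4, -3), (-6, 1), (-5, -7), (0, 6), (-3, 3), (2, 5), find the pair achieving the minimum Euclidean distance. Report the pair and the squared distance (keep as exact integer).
Pair = ((0, 6), (2, 5)); squared distance = 5

Compute all C(8, 2) = 28 pairwise squared distances (x_i − x_j)² + (y_i − y_j)². The minimum is 5, attained by the pair ((0, 6), (2, 5)).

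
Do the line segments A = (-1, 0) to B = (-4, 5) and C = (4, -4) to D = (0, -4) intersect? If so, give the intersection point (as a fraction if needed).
No (intersection of containing lines falls outside at least one segment)

Parametrize and solve: t = -4/5, s = 13/20. At least one of these is outside [0, 1], so the segments do not intersect.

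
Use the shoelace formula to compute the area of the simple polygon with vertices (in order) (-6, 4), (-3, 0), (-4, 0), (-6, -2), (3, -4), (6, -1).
Area = 89/2

Shoelace formula: Area = (1/2) |Σ_i (x_i · y_{i+1} − x_{i+1} · y_i)| (indices mod n). Compute each cross term:
  (-6)(0) − (-3)(4) = 12
  (-3)(0) − (-4)(0) = 0
  (-4)(-2) − (-6)(0) = 8
  (-6)(-4) − (3)(-2) = 30
  (3)(-1) − (6)(-4) = 21
  (6)(4) − (-6)(-1) = 18
Sum = 89, so (signed) Area = 89/2 = 89/2, |Area| = 89/2.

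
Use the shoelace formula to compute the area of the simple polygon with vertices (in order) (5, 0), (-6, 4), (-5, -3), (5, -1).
Area = 83/2

Shoelace formula: Area = (1/2) |Σ_i (x_i · y_{i+1} − x_{i+1} · y_i)| (indices mod n). Compute each cross term:
  (5)(4) − (-6)(0) = 20
  (-6)(-3) − (-5)(4) = 38
  (-5)(-1) − (5)(-3) = 20
  (5)(0) − (5)(-1) = 5
Sum = 83, so (signed) Area = 83/2 = 83/2, |Area| = 83/2.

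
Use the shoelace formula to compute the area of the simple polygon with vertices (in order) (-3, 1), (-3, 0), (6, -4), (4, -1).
Area = 13

Shoelace formula: Area = (1/2) |Σ_i (x_i · y_{i+1} − x_{i+1} · y_i)| (indices mod n). Compute each cross term:
  (-3)(0) − (-3)(1) = 3
  (-3)(-4) − (6)(0) = 12
  (6)(-1) − (4)(-4) = 10
  (4)(1) − (-3)(-1) = 1
Sum = 26, so (signed) Area = 26/2 = 13, |Area| = 13.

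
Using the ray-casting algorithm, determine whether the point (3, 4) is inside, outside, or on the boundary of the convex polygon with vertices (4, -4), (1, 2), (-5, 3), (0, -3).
The point (3, 4) lies strictly outside the polygon

Cast a horizontal ray to the right from the query point and count how many polygon edges it crosses (each edge strictly once or zero times, handled with the usual half-open convention). 
Parity of crossings → even ⇒ outside.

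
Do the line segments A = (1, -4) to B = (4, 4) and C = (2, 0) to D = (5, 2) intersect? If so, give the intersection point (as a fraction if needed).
Yes; intersection at (8/3, 4/9) (t = 5/9 on AB, s = 2/9 on CD)

Parametrize AB as A + t(B − A) = (1 + 3 t, -4 + 8 t) and CD as C + s(D − C) = (2 + 3 s, 0 + 2 s). Solve the linear system for (t, s). Determinant = 18 ≠ 0, so a unique intersection of the containing lines exists. Solution: t = 5/9, s = 2/9 — both in [0, 1], so the segments cross. Intersection point: (8/3, 4/9).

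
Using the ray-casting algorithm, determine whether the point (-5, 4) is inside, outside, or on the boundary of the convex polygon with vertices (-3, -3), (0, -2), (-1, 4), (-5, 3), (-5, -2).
The point (-5, 4) lies strictly outside the polygon

Cast a horizontal ray to the right from the query point and count how many polygon edges it crosses (each edge strictly once or zero times, handled with the usual half-open convention). 
Parity of crossings → even ⇒ outside.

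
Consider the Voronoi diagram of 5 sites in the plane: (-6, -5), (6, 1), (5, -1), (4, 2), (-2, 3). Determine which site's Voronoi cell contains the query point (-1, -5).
Nearest site = (-6, -5)

The Voronoi cell of site s contains exactly those query points closer to s than to any other site. Compute squared distances from q = (-1, -5) to each site:
  (-6 − -1)² + (-5 − -5)² = 25
  (5 − -1)² + (-1 − -5)² = 52
  (-2 − -1)² + (3 − -5)² = 65
  (4 − -1)² + (2 − -5)² = 74
  (6 − -1)² + (1 − -5)² = 85
Minimum is attained by (-6, -5), so q lies in its Voronoi cell.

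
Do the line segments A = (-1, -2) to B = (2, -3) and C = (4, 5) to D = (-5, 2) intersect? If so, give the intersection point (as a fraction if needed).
No (intersection of containing lines falls outside at least one segment)

Parametrize and solve: t = -8/3, s = 13/9. At least one of these is outside [0, 1], so the segments do not intersect.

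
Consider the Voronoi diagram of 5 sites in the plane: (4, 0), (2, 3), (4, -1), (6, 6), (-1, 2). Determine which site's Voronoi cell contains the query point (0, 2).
Nearest site = (-1, 2)

The Voronoi cell of site s contains exactly those query points closer to s than to any other site. Compute squared distances from q = (0, 2) to each site:
  (-1 − 0)² + (2 − 2)² = 1
  (2 − 0)² + (3 − 2)² = 5
  (4 − 0)² + (0 − 2)² = 20
  (4 − 0)² + (-1 − 2)² = 25
  (6 − 0)² + (6 − 2)² = 52
Minimum is attained by (-1, 2), so q lies in its Voronoi cell.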